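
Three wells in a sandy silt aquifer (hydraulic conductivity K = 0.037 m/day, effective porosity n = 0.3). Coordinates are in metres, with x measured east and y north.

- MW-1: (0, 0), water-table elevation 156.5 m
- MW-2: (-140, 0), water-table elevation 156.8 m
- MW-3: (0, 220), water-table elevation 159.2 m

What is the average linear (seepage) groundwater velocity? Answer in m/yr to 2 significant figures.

∂h/∂x = (156.8 − 156.5) / (-140 − 0) = -0.002143
∂h/∂y = (159.2 − 156.5) / (220 − 0) = +0.01227
|∇h| = √(-0.002143² + 0.01227²) = 0.01246
Seepage velocity v = K·i/n = 0.037 × 0.01246 / 0.3 = 0.001537 m/day = 0.5614 m/yr.

0.56 m/yr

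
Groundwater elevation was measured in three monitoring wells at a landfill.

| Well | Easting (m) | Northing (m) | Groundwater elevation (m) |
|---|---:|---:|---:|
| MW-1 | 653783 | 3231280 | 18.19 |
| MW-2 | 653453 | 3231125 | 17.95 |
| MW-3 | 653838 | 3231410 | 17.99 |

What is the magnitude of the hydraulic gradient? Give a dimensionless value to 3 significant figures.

0.00293

Three-point gradient (reference MW-1): Δ to MW-2 = (-330, -155, -0.24), Δ to MW-3 = (55, 130, -0.20).
∂h/∂x = +0.001809, ∂h/∂y = -0.002304 (det = -34375).
|∇h| = √(0.001809² + -0.002304²) = 0.002929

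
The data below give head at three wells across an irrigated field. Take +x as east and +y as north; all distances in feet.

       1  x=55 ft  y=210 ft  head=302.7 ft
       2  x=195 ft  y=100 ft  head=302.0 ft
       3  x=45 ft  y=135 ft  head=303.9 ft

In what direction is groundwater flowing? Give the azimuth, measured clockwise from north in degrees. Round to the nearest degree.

049°

Taking 1 as reference: 2−1 = (140, -110, -0.7); 3−1 = (-10, -75, +1.2).
Determinant of the coordinate differences = 140·(-75) − (-10)·(-110) = -11600.
∂h/∂x = [(-0.7)·(-75) − (+1.2)·(-110)] / -11600 = -0.01591
∂h/∂y = [140·(+1.2) − (-10)·(-0.7)] / -11600 = -0.01388
Flow direction (−∇h) has components (+0.01591 E, +0.01388 N).
Azimuth = atan2(E, N) = atan2(+0.01591, +0.01388) = 48.9° ≈ 049°.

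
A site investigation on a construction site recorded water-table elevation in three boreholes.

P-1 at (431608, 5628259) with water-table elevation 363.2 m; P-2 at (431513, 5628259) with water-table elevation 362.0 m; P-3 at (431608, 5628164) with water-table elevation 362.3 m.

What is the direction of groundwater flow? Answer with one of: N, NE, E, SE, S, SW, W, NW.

∂h/∂x = (362.0 − 363.2) / (431513 − 431608) = +0.01263
∂h/∂y = (362.3 − 363.2) / (5628164 − 5628259) = +0.009474
Flow = −∇h = (-0.01263 east, -0.009474 north), which points southwest.

SW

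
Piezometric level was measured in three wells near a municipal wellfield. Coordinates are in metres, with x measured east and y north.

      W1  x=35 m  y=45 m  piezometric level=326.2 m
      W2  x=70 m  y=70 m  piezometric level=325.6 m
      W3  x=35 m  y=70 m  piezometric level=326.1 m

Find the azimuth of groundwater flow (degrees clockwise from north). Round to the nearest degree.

Three-point gradient (reference W1): Δ to W2 = (35, 25, -0.6), Δ to W3 = (0, 25, -0.1).
∂h/∂x = -0.01429, ∂h/∂y = -0.004000 (det = 875).
Flow direction (−∇h) has components (+0.01429 E, +0.004000 N).
Azimuth = atan2(E, N) = atan2(+0.01429, +0.004000) = 74.4° ≈ 074°.

074°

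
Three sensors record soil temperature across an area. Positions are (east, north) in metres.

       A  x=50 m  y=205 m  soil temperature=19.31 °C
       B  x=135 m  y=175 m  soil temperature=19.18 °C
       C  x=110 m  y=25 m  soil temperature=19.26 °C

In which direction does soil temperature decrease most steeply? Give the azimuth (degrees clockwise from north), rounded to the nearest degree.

081°

Taking A as reference: B−A = (85, -30, -0.13); C−A = (60, -180, -0.05).
Determinant of the coordinate differences = 85·(-180) − 60·(-30) = -13500.
∂T/∂x = [(-0.13)·(-180) − (-0.05)·(-30)] / -13500 = -0.001622
∂T/∂y = [85·(-0.05) − 60·(-0.13)] / -13500 = -0.0002630
Steepest decrease is along −∇f: components (+0.001622 E, +0.0002630 N).
Azimuth = atan2(+0.001622, +0.0002630) = 80.8° ≈ 081°.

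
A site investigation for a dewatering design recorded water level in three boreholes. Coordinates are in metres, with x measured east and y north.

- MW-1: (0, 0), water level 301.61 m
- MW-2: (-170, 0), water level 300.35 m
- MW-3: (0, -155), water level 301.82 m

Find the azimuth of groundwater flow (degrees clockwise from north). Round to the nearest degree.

∂h/∂x = (300.35 − 301.61) / (-170 − 0) = +0.007412
∂h/∂y = (301.82 − 301.61) / (-155 − 0) = -0.001355
Flow direction (−∇h) has components (-0.007412 E, +0.001355 N).
Azimuth = atan2(E, N) = atan2(-0.007412, +0.001355) = 280.4° ≈ 280°.

280°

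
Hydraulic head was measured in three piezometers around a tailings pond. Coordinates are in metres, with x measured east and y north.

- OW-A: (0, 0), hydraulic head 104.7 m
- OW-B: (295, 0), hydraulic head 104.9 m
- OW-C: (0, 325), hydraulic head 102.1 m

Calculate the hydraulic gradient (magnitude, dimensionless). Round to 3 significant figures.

0.00803

∂h/∂x = (104.9 − 104.7) / (295 − 0) = +0.0006780
∂h/∂y = (102.1 − 104.7) / (325 − 0) = -0.008000
|∇h| = √(0.0006780² + -0.008000²) = 0.008029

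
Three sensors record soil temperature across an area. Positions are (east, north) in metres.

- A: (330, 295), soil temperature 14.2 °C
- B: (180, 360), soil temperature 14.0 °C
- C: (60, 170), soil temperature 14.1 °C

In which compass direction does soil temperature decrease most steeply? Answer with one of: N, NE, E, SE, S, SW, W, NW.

NW

Taking A as reference: B−A = (-150, 65, -0.2); C−A = (-270, -125, -0.1).
Solve a·Δx + b·Δy = ΔT: det = (-150)·(-125) − (-270)·65 = 36300.
∂T/∂x = [(-0.2)·(-125) − (-0.1)·65] / 36300 = +0.0008678
∂T/∂y = [(-150)·(-0.1) − (-270)·(-0.2)] / 36300 = -0.001074
Steepest decrease is along −∇f = (-0.0008678 E, +0.001074 N) → northwest.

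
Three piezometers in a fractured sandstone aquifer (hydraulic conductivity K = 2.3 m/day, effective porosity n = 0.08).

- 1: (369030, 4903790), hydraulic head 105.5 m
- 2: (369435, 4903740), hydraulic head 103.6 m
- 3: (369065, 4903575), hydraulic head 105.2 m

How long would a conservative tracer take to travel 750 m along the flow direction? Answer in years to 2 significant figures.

Taking 1 as reference: 2−1 = (405, -50, -1.9); 3−1 = (35, -215, -0.3).
Solve a·Δx + b·Δy = Δh: det = 405·(-215) − 35·(-50) = -85325.
∂h/∂x = [(-1.9)·(-215) − (-0.3)·(-50)] / -85325 = -0.004612
∂h/∂y = [405·(-0.3) − 35·(-1.9)] / -85325 = +0.0006446
|∇h| = √(-0.004612² + 0.0006446²) = 0.004657
Seepage velocity v = K·i/n = 2.3 × 0.004657 / 0.08 = 0.1339 m/day.
t = 750 / 0.1339 = 5601 days = 15.3 years.

15 years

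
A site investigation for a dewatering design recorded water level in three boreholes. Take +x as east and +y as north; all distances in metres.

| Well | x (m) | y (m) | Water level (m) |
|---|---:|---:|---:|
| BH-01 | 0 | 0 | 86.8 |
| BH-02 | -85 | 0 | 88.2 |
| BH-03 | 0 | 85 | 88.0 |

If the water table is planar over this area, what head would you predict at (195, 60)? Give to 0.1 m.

∂h/∂x = (88.2 − 86.8) / (-85 − 0) = -0.01647
∂h/∂y = (88.0 − 86.8) / (85 − 0) = +0.01412
h(195, 60) = 86.8 + (-0.01647)·(195) + (+0.01412)·(60) = 86.8 -3.212 +0.847 = 84.435 m.

84.4 m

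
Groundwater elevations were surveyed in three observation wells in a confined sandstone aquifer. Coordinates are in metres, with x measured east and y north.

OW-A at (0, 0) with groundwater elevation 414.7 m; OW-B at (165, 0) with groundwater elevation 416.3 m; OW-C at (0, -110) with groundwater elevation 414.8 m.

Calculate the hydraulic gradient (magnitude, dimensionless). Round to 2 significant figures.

∂h/∂x = (416.3 − 414.7) / (165 − 0) = +0.009697
∂h/∂y = (414.8 − 414.7) / (-110 − 0) = -0.0009091
|∇h| = √(0.009697² + -0.0009091²) = 0.00974

0.0097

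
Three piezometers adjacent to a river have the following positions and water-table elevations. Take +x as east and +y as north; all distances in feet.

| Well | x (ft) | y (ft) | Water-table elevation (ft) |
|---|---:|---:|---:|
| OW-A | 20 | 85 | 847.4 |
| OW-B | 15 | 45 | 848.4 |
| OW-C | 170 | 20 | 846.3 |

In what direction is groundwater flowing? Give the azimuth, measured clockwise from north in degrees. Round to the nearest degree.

037°

Taking OW-A as reference: OW-B−OW-A = (-5, -40, +1.0); OW-C−OW-A = (150, -65, -1.1).
Determinant of the coordinate differences = (-5)·(-65) − 150·(-40) = 6325.
∂h/∂x = [(+1.0)·(-65) − (-1.1)·(-40)] / 6325 = -0.01723
∂h/∂y = [(-5)·(-1.1) − 150·(+1.0)] / 6325 = -0.02285
Flow direction (−∇h) has components (+0.01723 E, +0.02285 N).
Azimuth = atan2(E, N) = atan2(+0.01723, +0.02285) = 37.0° ≈ 037°.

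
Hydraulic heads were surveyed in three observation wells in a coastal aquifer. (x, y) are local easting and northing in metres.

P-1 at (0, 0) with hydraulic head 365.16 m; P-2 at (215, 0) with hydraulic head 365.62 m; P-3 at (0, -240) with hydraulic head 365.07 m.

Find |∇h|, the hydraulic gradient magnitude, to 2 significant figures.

0.0022

∂h/∂x = (365.62 − 365.16) / (215 − 0) = +0.002140
∂h/∂y = (365.07 − 365.16) / (-240 − 0) = +0.0003750
|∇h| = √(0.002140² + 0.0003750²) = 0.002173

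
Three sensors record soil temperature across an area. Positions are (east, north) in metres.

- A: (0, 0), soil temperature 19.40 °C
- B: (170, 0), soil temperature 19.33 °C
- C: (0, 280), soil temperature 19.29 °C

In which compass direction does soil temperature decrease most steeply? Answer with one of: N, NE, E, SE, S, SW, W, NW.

NE

∂T/∂x = (19.33 − 19.40) / (170 − 0) = -0.0004118
∂T/∂y = (19.29 − 19.40) / (280 − 0) = -0.0003929
Steepest decrease is along −∇f = (+0.0004118 E, +0.0003929 N) → northeast.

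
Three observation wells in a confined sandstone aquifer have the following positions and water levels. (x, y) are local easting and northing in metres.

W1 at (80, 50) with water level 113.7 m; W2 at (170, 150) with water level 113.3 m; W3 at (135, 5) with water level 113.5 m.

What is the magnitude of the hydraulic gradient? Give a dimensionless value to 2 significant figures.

Taking W1 as reference: W2−W1 = (90, 100, -0.4); W3−W1 = (55, -45, -0.2).
Determinant of the coordinate differences = 90·(-45) − 55·100 = -9550.
∂h/∂x = [(-0.4)·(-45) − (-0.2)·100] / -9550 = -0.003979
∂h/∂y = [90·(-0.2) − 55·(-0.4)] / -9550 = -0.0004188
|∇h| = √(-0.003979² + -0.0004188²) = 0.004001

0.0040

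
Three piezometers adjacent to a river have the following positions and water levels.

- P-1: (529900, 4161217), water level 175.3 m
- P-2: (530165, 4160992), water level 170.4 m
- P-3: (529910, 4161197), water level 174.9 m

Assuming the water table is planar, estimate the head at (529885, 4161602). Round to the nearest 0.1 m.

Three-point gradient (reference P-1): Δ to P-2 = (265, -225, -4.9), Δ to P-3 = (10, -20, -0.4).
∂h/∂x = -0.002623, ∂h/∂y = +0.01869 (det = -3050).
h(529885, 4161602) = 175.3 + (-0.002623)·(-15) + (+0.01869)·(385) = 175.3 +0.039 +7.195 = 182.534 m.

182.5 m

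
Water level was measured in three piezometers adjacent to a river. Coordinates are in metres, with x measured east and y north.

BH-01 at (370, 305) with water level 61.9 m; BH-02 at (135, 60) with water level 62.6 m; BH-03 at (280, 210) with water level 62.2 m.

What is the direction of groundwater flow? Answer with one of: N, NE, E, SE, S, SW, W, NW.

NW

With h = a·x + b·y + c and BH-01 as origin, the differences give:
  (-235)·a + (-245)·b = +0.7
  (-90)·a + (-95)·b = +0.3
Eliminate b (×(-95) and ×(-245), subtract): 275·a = 7.00 → a = ∂h/∂x = +0.02545
Back-substitute: b = ∂h/∂y = -0.02727.
Flow = −∇h = (-0.02545 east, +0.02727 north), which points northwest.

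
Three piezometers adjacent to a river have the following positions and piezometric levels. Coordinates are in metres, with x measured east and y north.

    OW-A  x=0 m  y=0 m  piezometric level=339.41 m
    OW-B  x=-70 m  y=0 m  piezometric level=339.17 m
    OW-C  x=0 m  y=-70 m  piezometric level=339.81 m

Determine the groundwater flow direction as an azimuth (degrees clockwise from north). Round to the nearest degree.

329°

∂h/∂x = (339.17 − 339.41) / (-70 − 0) = +0.003429
∂h/∂y = (339.81 − 339.41) / (-70 − 0) = -0.005714
Flow direction (−∇h) has components (-0.003429 E, +0.005714 N).
Azimuth = atan2(E, N) = atan2(-0.003429, +0.005714) = 329.0° ≈ 329°.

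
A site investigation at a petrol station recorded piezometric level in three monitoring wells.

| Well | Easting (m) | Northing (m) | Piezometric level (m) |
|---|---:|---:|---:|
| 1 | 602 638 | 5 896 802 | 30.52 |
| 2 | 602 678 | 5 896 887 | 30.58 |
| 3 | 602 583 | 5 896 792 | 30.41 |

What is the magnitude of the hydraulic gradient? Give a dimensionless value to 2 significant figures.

Differences from 1: to 2 (Δx, Δy, Δh) = (40, 85, +0.06); to 3 = (-55, -10, -0.11).
Determinant of the coordinate differences = 40·(-10) − (-55)·85 = 4275.
∂h/∂x = [(+0.06)·(-10) − (-0.11)·85] / 4275 = +0.002047
∂h/∂y = [40·(-0.11) − (-55)·(+0.06)] / 4275 = -0.0002573
|∇h| = √(0.002047² + -0.0002573²) = 0.002063

0.0021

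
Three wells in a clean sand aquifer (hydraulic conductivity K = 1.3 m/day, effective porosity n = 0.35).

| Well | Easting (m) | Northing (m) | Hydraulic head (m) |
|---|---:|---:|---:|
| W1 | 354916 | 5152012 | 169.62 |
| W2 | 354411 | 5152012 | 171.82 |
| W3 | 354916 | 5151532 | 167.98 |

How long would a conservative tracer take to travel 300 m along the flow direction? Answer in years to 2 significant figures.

40 years

∂h/∂x = (171.82 − 169.62) / (354411 − 354916) = -0.004356
∂h/∂y = (167.98 − 169.62) / (5151532 − 5152012) = +0.003417
|∇h| = √(-0.004356² + 0.003417²) = 0.005536
Seepage velocity v = K·i/n = 1.3 × 0.005536 / 0.35 = 0.02056 m/day.
t = 300 / 0.02056 = 1.459e+04 days = 39.9 years.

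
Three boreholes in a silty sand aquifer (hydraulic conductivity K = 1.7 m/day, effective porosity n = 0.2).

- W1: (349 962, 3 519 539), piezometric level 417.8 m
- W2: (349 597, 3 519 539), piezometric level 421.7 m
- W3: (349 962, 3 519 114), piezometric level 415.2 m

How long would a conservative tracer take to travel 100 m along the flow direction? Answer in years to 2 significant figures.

∂h/∂x = (421.7 − 417.8) / (349597 − 349962) = -0.01068
∂h/∂y = (415.2 − 417.8) / (3519114 − 3519539) = +0.006118
|∇h| = √(-0.01068² + 0.006118²) = 0.01231
Seepage velocity v = K·i/n = 1.7 × 0.01231 / 0.2 = 0.1046 m/day.
t = 100 / 0.1046 = 956 days = 2.62 years.

2.6 years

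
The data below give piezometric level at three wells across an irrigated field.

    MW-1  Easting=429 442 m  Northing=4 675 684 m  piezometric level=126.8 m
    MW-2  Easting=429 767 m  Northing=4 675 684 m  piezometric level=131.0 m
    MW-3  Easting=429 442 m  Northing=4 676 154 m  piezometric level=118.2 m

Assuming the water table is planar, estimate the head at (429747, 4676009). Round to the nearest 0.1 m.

∂h/∂x = (131.0 − 126.8) / (429767 − 429442) = +0.01292
∂h/∂y = (118.2 − 126.8) / (4676154 − 4675684) = -0.01830
h(429747, 4676009) = 126.8 + (+0.01292)·(305) + (-0.01830)·(325) = 126.8 +3.942 -5.947 = 124.795 m.

124.8 m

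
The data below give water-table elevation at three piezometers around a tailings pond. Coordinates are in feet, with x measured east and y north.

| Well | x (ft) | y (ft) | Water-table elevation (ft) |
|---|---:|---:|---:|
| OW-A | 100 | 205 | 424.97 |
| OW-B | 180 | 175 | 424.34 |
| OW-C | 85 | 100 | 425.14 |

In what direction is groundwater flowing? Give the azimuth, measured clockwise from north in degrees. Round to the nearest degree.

087°

Taking OW-A as reference: OW-B−OW-A = (80, -30, -0.63); OW-C−OW-A = (-15, -105, +0.17).
Solve a·Δx + b·Δy = Δh: det = 80·(-105) − (-15)·(-30) = -8850.
∂h/∂x = [(-0.63)·(-105) − (+0.17)·(-30)] / -8850 = -0.008051
∂h/∂y = [80·(+0.17) − (-15)·(-0.63)] / -8850 = -0.0004689
Flow direction (−∇h) has components (+0.008051 E, +0.0004689 N).
Azimuth = atan2(E, N) = atan2(+0.008051, +0.0004689) = 86.7° ≈ 087°.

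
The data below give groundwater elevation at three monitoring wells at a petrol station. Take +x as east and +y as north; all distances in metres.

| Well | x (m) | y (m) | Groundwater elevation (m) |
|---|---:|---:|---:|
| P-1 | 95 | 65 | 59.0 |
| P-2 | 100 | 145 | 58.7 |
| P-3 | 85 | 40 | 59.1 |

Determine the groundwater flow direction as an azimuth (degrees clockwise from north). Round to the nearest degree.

011°

Three-point gradient (reference P-1): Δ to P-2 = (5, 80, -0.3), Δ to P-3 = (-10, -25, +0.1).
∂h/∂x = -0.0007407, ∂h/∂y = -0.003704 (det = 675).
Flow direction (−∇h) has components (+0.0007407 E, +0.003704 N).
Azimuth = atan2(E, N) = atan2(+0.0007407, +0.003704) = 11.3° ≈ 011°.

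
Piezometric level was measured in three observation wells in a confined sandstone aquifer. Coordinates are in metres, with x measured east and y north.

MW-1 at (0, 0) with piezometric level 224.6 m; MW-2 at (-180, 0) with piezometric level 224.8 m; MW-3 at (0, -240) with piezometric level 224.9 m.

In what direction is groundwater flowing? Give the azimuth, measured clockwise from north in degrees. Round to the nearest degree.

∂h/∂x = (224.8 − 224.6) / (-180 − 0) = -0.001111
∂h/∂y = (224.9 − 224.6) / (-240 − 0) = -0.001250
Flow direction (−∇h) has components (+0.001111 E, +0.001250 N).
Azimuth = atan2(E, N) = atan2(+0.001111, +0.001250) = 41.6° ≈ 042°.

042°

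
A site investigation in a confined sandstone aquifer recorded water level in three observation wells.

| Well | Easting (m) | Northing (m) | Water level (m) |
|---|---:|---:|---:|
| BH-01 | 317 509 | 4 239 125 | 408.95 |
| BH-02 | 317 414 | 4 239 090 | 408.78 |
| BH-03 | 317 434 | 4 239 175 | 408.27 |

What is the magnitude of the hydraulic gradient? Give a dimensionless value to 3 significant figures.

Differences from BH-01: to BH-02 (Δx, Δy, Δh) = (-95, -35, -0.17); to BH-03 = (-75, 50, -0.68).
Solve a·Δx + b·Δy = Δh: det = (-95)·50 − (-75)·(-35) = -7375.
∂h/∂x = [(-0.17)·50 − (-0.68)·(-35)] / -7375 = +0.004380
∂h/∂y = [(-95)·(-0.68) − (-75)·(-0.17)] / -7375 = -0.007031
|∇h| = √(0.004380² + -0.007031²) = 0.008284

0.00828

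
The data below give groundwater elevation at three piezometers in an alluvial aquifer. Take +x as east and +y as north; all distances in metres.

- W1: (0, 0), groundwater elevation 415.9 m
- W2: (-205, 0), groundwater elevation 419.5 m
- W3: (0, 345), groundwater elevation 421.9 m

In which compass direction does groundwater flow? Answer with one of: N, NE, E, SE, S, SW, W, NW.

∂h/∂x = (419.5 − 415.9) / (-205 − 0) = -0.01756
∂h/∂y = (421.9 − 415.9) / (345 − 0) = +0.01739
Flow = −∇h = (+0.01756 east, -0.01739 north), which points southeast.

SE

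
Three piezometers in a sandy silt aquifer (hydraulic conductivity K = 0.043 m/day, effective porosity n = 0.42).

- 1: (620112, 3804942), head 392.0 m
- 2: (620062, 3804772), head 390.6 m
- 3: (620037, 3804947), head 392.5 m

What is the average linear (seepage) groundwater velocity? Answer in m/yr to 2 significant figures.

Differences from 1: to 2 (Δx, Δy, Δh) = (-50, -170, -1.4); to 3 = (-75, 5, +0.5).
Determinant of the coordinate differences = (-50)·5 − (-75)·(-170) = -13000.
∂h/∂x = [(-1.4)·5 − (+0.5)·(-170)] / -13000 = -0.006000
∂h/∂y = [(-50)·(+0.5) − (-75)·(-1.4)] / -13000 = +0.010000
|∇h| = √(-0.006000² + 0.010000²) = 0.01166
Seepage velocity v = K·i/n = 0.043 × 0.01166 / 0.42 = 0.001194 m/day = 0.4361 m/yr.

0.44 m/yr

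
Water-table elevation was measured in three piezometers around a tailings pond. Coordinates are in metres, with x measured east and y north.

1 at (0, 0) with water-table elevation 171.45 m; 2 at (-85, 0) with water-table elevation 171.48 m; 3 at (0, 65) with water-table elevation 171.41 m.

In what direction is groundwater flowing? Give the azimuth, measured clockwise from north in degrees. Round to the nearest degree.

∂h/∂x = (171.48 − 171.45) / (-85 − 0) = -0.0003529
∂h/∂y = (171.41 − 171.45) / (65 − 0) = -0.0006154
Flow direction (−∇h) has components (+0.0003529 E, +0.0006154 N).
Azimuth = atan2(E, N) = atan2(+0.0003529, +0.0006154) = 29.8° ≈ 030°.

030°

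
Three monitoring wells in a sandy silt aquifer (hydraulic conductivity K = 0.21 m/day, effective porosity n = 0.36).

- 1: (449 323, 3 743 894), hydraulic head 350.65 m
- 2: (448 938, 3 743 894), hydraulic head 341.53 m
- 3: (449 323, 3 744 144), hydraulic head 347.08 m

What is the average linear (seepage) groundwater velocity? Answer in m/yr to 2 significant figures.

5.9 m/yr

∂h/∂x = (341.53 − 350.65) / (448938 − 449323) = +0.02369
∂h/∂y = (347.08 − 350.65) / (3744144 − 3743894) = -0.01428
|∇h| = √(0.02369² + -0.01428²) = 0.02766
Seepage velocity v = K·i/n = 0.21 × 0.02766 / 0.36 = 0.01614 m/day = 5.895 m/yr.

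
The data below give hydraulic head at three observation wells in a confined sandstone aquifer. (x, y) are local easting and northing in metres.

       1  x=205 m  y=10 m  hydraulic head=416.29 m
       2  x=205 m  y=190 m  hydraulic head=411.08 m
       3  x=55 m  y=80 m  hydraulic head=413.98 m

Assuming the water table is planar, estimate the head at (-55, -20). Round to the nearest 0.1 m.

416.7 m

Differences from 1: to 2 (Δx, Δy, Δh) = (0, 180, -5.21); to 3 = (-150, 70, -2.31).
Solve a·Δx + b·Δy = Δh: det = 0·70 − (-150)·180 = 27000.
∂h/∂x = [(-5.21)·70 − (-2.31)·180] / 27000 = +0.001893
∂h/∂y = [0·(-2.31) − (-150)·(-5.21)] / 27000 = -0.02894
h(-55, -20) = 416.29 + (+0.001893)·(-260) + (-0.02894)·(-30) = 416.29 -0.492 +0.868 = 416.666 m.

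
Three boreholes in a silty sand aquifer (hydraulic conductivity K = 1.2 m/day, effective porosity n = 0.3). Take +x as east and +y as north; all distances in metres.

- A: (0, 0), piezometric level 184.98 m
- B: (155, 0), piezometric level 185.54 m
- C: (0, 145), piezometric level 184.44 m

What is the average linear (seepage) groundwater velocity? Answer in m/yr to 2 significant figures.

∂h/∂x = (185.54 − 184.98) / (155 − 0) = +0.003613
∂h/∂y = (184.44 − 184.98) / (145 − 0) = -0.003724
|∇h| = √(0.003613² + -0.003724²) = 0.005189
Seepage velocity v = K·i/n = 1.2 × 0.005189 / 0.3 = 0.02076 m/day = 7.583 m/yr.

7.6 m/yr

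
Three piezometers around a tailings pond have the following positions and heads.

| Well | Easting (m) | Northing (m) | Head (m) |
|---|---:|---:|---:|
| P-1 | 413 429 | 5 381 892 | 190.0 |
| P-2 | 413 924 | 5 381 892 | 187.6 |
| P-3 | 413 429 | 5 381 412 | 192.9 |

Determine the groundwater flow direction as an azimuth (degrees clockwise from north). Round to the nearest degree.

039°

∂h/∂x = (187.6 − 190.0) / (413924 − 413429) = -0.004848
∂h/∂y = (192.9 − 190.0) / (5381412 − 5381892) = -0.006042
Flow direction (−∇h) has components (+0.004848 E, +0.006042 N).
Azimuth = atan2(E, N) = atan2(+0.004848, +0.006042) = 38.7° ≈ 039°.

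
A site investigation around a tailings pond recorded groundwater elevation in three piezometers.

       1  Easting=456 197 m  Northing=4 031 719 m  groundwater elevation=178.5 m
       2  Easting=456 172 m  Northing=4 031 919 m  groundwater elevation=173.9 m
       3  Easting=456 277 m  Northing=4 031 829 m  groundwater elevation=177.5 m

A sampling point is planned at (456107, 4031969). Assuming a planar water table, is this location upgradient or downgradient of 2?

Differences from 1: to 2 (Δx, Δy, Δh) = (-25, 200, -4.6); to 3 = (80, 110, -1.0).
Determinant of the coordinate differences = (-25)·110 − 80·200 = -18750.
∂h/∂x = [(-4.6)·110 − (-1.0)·200] / -18750 = +0.01632
∂h/∂y = [(-25)·(-1.0) − 80·(-4.6)] / -18750 = -0.02096
Head at (456107, 4031969) = 178.5 + (+0.01632)·(-90) + (-0.02096)·(250) = 171.79 m.
That is lower than the 173.9 m at 2, so the point is downgradient.

downgradient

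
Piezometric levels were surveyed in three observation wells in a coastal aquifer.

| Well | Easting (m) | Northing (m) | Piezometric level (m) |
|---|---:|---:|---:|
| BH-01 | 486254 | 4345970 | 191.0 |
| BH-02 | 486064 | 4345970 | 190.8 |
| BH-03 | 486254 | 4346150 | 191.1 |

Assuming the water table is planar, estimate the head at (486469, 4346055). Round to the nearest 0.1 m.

∂h/∂x = (190.8 − 191.0) / (486064 − 486254) = +0.001053
∂h/∂y = (191.1 − 191.0) / (4346150 − 4345970) = +0.0005556
h(486469, 4346055) = 191.0 + (+0.001053)·(215) + (+0.0005556)·(85) = 191.0 +0.226 +0.047 = 191.274 m.

191.3 m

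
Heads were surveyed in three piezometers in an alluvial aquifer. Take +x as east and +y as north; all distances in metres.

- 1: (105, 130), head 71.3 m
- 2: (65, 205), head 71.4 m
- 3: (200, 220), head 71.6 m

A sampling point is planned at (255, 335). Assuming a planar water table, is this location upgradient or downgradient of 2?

With h = a·x + b·y + c and 1 as origin, the differences give:
  (-40)·a + 75·b = +0.1
  95·a + 90·b = +0.3
Eliminate b (×90 and ×75, subtract): -10725·a = -13.50 → a = ∂h/∂x = +0.001259
Back-substitute: b = ∂h/∂y = +0.002005.
Head at (255, 335) = 71.3 + (+0.001259)·(150) + (+0.002005)·(205) = 71.90 m.
That is higher than the 71.4 m at 2, so the point is upgradient.

upgradient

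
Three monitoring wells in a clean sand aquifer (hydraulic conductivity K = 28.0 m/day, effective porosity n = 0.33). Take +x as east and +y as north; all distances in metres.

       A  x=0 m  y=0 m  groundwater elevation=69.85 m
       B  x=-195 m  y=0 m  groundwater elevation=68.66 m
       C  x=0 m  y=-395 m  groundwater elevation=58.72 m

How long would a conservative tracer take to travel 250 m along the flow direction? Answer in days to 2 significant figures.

100 days

∂h/∂x = (68.66 − 69.85) / (-195 − 0) = +0.006103
∂h/∂y = (58.72 − 69.85) / (-395 − 0) = +0.02818
|∇h| = √(0.006103² + 0.02818²) = 0.02883
Seepage velocity v = K·i/n = 28.0 × 0.02883 / 0.33 = 2.446 m/day.
t = 250 / 2.446 = 102.2 days.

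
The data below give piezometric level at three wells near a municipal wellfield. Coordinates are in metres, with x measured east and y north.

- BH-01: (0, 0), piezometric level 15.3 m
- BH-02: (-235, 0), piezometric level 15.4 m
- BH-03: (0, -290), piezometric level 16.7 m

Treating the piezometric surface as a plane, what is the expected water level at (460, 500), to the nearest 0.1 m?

∂h/∂x = (15.4 − 15.3) / (-235 − 0) = -0.0004255
∂h/∂y = (16.7 − 15.3) / (-290 − 0) = -0.004828
h(460, 500) = 15.3 + (-0.0004255)·(460) + (-0.004828)·(500) = 15.3 -0.196 -2.414 = 12.690 m.

12.7 m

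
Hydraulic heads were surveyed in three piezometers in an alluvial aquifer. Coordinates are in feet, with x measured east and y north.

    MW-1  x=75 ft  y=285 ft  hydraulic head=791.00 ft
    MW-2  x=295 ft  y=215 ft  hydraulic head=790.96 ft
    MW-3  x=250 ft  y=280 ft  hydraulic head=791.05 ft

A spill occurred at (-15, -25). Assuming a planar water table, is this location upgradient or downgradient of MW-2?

downgradient

Differences from MW-1: to MW-2 (Δx, Δy, Δh) = (220, -70, -0.04); to MW-3 = (175, -5, +0.05).
Determinant of the coordinate differences = 220·(-5) − 175·(-70) = 11150.
∂h/∂x = [(-0.04)·(-5) − (+0.05)·(-70)] / 11150 = +0.0003318
∂h/∂y = [220·(+0.05) − 175·(-0.04)] / 11150 = +0.001614
Head at (-15, -25) = 791.00 + (+0.0003318)·(-90) + (+0.001614)·(-310) = 790.47 ft.
That is lower than the 790.96 ft at MW-2, so the point is downgradient.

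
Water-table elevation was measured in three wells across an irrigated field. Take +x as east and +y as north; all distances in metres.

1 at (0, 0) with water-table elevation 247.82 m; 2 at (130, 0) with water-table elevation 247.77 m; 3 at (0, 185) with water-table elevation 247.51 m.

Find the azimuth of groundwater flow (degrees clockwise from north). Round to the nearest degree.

013°

∂h/∂x = (247.77 − 247.82) / (130 − 0) = -0.0003846
∂h/∂y = (247.51 − 247.82) / (185 − 0) = -0.001676
Flow direction (−∇h) has components (+0.0003846 E, +0.001676 N).
Azimuth = atan2(E, N) = atan2(+0.0003846, +0.001676) = 12.9° ≈ 013°.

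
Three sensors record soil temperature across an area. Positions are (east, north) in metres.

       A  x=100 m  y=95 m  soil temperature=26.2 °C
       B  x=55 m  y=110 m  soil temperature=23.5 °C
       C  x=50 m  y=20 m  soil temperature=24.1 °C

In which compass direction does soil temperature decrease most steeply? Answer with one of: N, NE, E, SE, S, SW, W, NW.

W

With T = a·x + b·y + c and A as origin, the differences give:
  (-45)·a + 15·b = -2.7
  (-50)·a + (-75)·b = -2.1
Eliminate b (×(-75) and ×15, subtract): 4125·a = 234.00 → a = ∂T/∂x = +0.05673
Back-substitute: b = ∂T/∂y = -0.009818.
Steepest decrease is along −∇f = (-0.05673 E, +0.009818 N) → west.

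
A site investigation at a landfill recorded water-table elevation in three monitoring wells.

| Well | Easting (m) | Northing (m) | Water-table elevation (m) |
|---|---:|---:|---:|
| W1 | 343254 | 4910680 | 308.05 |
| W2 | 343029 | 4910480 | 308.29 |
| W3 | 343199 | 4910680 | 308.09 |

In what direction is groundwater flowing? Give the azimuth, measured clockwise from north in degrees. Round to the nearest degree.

Differences from W1: to W2 (Δx, Δy, Δh) = (-225, -200, +0.24); to W3 = (-55, 0, +0.04).
Determinant of the coordinate differences = (-225)·0 − (-55)·(-200) = -11000.
∂h/∂x = [(+0.24)·0 − (+0.04)·(-200)] / -11000 = -0.0007273
∂h/∂y = [(-225)·(+0.04) − (-55)·(+0.24)] / -11000 = -0.0003818
Flow direction (−∇h) has components (+0.0007273 E, +0.0003818 N).
Azimuth = atan2(E, N) = atan2(+0.0007273, +0.0003818) = 62.3° ≈ 062°.

062°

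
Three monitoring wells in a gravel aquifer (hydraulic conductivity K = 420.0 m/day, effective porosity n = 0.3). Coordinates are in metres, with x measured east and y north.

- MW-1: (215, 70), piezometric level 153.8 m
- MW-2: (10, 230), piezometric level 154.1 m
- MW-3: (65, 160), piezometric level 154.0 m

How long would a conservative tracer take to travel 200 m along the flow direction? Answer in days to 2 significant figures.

Taking MW-1 as reference: MW-2−MW-1 = (-205, 160, +0.3); MW-3−MW-1 = (-150, 90, +0.2).
Solve a·Δx + b·Δy = Δh: det = (-205)·90 − (-150)·160 = 5550.
∂h/∂x = [(+0.3)·90 − (+0.2)·160] / 5550 = -0.0009009
∂h/∂y = [(-205)·(+0.2) − (-150)·(+0.3)] / 5550 = +0.0007207
|∇h| = √(-0.0009009² + 0.0007207²) = 0.001154
Seepage velocity v = K·i/n = 420.0 × 0.001154 / 0.3 = 1.616 m/day.
t = 200 / 1.616 = 123.8 days.

120 days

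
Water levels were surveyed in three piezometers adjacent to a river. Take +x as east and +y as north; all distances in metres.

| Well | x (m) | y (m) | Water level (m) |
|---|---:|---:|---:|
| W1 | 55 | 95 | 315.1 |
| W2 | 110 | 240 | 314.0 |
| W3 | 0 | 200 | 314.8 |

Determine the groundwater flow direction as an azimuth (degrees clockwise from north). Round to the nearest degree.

Differences from W1: to W2 (Δx, Δy, Δh) = (55, 145, -1.1); to W3 = (-55, 105, -0.3).
Solve a·Δx + b·Δy = Δh: det = 55·105 − (-55)·145 = 13750.
∂h/∂x = [(-1.1)·105 − (-0.3)·145] / 13750 = -0.005236
∂h/∂y = [55·(-0.3) − (-55)·(-1.1)] / 13750 = -0.005600
Flow direction (−∇h) has components (+0.005236 E, +0.005600 N).
Azimuth = atan2(E, N) = atan2(+0.005236, +0.005600) = 43.1° ≈ 043°.

043°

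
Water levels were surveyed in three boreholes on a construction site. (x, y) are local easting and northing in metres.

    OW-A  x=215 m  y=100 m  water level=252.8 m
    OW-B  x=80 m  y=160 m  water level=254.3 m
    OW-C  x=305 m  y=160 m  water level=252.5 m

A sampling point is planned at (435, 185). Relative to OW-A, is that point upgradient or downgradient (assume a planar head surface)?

downgradient

With h = a·x + b·y + c and OW-A as origin, the differences give:
  (-135)·a + 60·b = +1.5
  90·a + 60·b = -0.3
Eliminate b (×60 and ×60, subtract): -13500·a = 108.00 → a = ∂h/∂x = -0.008000
Back-substitute: b = ∂h/∂y = +0.007000.
Head at (435, 185) = 252.8 + (-0.008000)·(220) + (+0.007000)·(85) = 251.63 m.
That is lower than the 252.8 m at OW-A, so the point is downgradient.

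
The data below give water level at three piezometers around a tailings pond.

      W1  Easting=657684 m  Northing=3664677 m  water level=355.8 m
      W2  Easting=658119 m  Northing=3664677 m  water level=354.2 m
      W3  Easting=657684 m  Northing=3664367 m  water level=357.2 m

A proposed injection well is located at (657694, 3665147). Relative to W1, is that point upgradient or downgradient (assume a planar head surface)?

∂h/∂x = (354.2 − 355.8) / (658119 − 657684) = -0.003678
∂h/∂y = (357.2 − 355.8) / (3664367 − 3664677) = -0.004516
Head at (657694, 3665147) = 355.8 + (-0.003678)·(10) + (-0.004516)·(470) = 353.64 m.
That is lower than the 355.8 m at W1, so the point is downgradient.

downgradient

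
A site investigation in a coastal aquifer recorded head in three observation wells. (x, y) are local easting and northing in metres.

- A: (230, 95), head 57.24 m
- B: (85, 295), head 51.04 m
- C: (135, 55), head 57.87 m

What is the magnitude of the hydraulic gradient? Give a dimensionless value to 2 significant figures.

Three-point gradient (reference A): Δ to B = (-145, 200, -6.20), Δ to C = (-95, -40, +0.63).
∂h/∂x = +0.004919, ∂h/∂y = -0.02743 (det = 24800).
|∇h| = √(0.004919² + -0.02743²) = 0.02787

0.028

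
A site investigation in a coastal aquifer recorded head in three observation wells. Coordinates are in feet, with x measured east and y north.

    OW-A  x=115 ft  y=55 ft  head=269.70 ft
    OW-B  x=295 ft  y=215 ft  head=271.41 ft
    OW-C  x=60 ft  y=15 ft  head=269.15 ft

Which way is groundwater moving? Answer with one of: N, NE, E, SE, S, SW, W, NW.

With h = a·x + b·y + c and OW-A as origin, the differences give:
  180·a + 160·b = +1.71
  (-55)·a + (-40)·b = -0.55
Eliminate b (×(-40) and ×160, subtract): 1600·a = 19.600 → a = ∂h/∂x = +0.01225
Back-substitute: b = ∂h/∂y = -0.003094.
Flow = −∇h = (-0.01225 east, +0.003094 north), which points west.

W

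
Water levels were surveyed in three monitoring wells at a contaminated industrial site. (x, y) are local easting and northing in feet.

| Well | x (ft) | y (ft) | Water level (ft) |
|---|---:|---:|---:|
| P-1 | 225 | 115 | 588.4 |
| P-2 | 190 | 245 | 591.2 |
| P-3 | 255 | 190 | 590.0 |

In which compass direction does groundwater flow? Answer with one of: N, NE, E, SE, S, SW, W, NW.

Taking P-1 as reference: P-2−P-1 = (-35, 130, +2.8); P-3−P-1 = (30, 75, +1.6).
Solve a·Δx + b·Δy = Δh: det = (-35)·75 − 30·130 = -6525.
∂h/∂x = [(+2.8)·75 − (+1.6)·130] / -6525 = -0.0003065
∂h/∂y = [(-35)·(+1.6) − 30·(+2.8)] / -6525 = +0.02146
Flow = −∇h = (+0.0003065 east, -0.02146 north), which points south.

S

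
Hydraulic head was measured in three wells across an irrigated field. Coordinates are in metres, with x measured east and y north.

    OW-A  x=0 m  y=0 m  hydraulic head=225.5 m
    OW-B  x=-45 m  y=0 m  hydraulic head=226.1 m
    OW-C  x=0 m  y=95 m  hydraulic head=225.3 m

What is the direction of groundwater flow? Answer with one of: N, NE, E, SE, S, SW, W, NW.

E

∂h/∂x = (226.1 − 225.5) / (-45 − 0) = -0.01333
∂h/∂y = (225.3 − 225.5) / (95 − 0) = -0.002105
Flow = −∇h = (+0.01333 east, +0.002105 north), which points east.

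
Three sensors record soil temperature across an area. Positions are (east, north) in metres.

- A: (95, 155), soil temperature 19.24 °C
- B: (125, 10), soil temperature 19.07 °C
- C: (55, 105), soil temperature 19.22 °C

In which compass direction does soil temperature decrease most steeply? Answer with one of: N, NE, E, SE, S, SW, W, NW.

SE

Differences from A: to B (Δx, Δy, Δh) = (30, -145, -0.17); to C = (-40, -50, -0.02).
Determinant of the coordinate differences = 30·(-50) − (-40)·(-145) = -7300.
∂T/∂x = [(-0.17)·(-50) − (-0.02)·(-145)] / -7300 = -0.0007671
∂T/∂y = [30·(-0.02) − (-40)·(-0.17)] / -7300 = +0.001014
Steepest decrease is along −∇f = (+0.0007671 E, -0.001014 N) → southeast.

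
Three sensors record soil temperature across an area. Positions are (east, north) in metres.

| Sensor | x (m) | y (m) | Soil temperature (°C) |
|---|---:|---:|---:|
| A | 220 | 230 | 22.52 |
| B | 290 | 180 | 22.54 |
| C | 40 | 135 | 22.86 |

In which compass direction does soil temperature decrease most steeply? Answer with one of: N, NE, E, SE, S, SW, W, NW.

Differences from A: to B (Δx, Δy, Δh) = (70, -50, +0.02); to C = (-180, -95, +0.34).
Determinant of the coordinate differences = 70·(-95) − (-180)·(-50) = -15650.
∂T/∂x = [(+0.02)·(-95) − (+0.34)·(-50)] / -15650 = -0.0009649
∂T/∂y = [70·(+0.34) − (-180)·(+0.02)] / -15650 = -0.001751
Steepest decrease is along −∇f = (+0.0009649 E, +0.001751 N) → northeast.

NE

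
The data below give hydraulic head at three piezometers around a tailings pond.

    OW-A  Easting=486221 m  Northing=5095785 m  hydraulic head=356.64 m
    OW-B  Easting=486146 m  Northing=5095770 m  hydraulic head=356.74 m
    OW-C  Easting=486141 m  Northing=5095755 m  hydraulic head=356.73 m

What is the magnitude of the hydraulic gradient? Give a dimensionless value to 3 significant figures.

Three-point gradient (reference OW-A): Δ to OW-B = (-75, -15, +0.10), Δ to OW-C = (-80, -30, +0.09).
∂h/∂x = -0.001571, ∂h/∂y = +0.001190 (det = 1050).
|∇h| = √(-0.001571² + 0.001190²) = 0.001971

0.00197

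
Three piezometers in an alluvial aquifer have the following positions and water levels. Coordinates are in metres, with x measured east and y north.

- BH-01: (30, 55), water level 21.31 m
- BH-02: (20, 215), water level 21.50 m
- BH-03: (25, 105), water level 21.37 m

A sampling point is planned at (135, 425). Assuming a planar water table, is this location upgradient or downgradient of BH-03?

upgradient

Differences from BH-01: to BH-02 (Δx, Δy, Δh) = (-10, 160, +0.19); to BH-03 = (-5, 50, +0.06).
Solve a·Δx + b·Δy = Δh: det = (-10)·50 − (-5)·160 = 300.
∂h/∂x = [(+0.19)·50 − (+0.06)·160] / 300 = -0.0003333
∂h/∂y = [(-10)·(+0.06) − (-5)·(+0.19)] / 300 = +0.001167
Head at (135, 425) = 21.31 + (-0.0003333)·(105) + (+0.001167)·(370) = 21.71 m.
That is higher than the 21.37 m at BH-03, so the point is upgradient.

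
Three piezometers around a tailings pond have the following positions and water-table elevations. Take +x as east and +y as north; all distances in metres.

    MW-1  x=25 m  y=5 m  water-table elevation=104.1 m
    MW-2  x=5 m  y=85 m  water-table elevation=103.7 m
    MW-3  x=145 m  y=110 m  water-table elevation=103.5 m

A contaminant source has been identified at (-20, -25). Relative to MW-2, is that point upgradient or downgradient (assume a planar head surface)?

With h = a·x + b·y + c and MW-1 as origin, the differences give:
  (-20)·a + 80·b = -0.4
  120·a + 105·b = -0.6
Eliminate b (×105 and ×80, subtract): -11700·a = 6.00 → a = ∂h/∂x = -0.0005128
Back-substitute: b = ∂h/∂y = -0.005128.
Head at (-20, -25) = 104.1 + (-0.0005128)·(-45) + (-0.005128)·(-30) = 104.28 m.
That is higher than the 103.7 m at MW-2, so the point is upgradient.

upgradient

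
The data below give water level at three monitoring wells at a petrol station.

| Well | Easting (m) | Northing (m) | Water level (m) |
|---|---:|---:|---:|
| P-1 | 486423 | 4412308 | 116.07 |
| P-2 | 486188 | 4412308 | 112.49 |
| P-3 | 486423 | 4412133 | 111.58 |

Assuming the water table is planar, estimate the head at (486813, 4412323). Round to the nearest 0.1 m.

122.4 m

∂h/∂x = (112.49 − 116.07) / (486188 − 486423) = +0.01523
∂h/∂y = (111.58 − 116.07) / (4412133 − 4412308) = +0.02566
h(486813, 4412323) = 116.07 + (+0.01523)·(390) + (+0.02566)·(15) = 116.07 +5.941 +0.385 = 122.396 m.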